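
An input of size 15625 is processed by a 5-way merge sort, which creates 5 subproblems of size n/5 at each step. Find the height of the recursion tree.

For divide and conquer with division factor 5:

Problem sizes at each level:
Level 0: 15625
Level 1: 3125
Level 2: 625
Level 3: 125
Level 4: 25
Level 5: 5
Level 6: 1

The root is level 0 and the size-1 base case is level 6 (the tree spans levels 0 through 6, i.e. 7 levels counting the root), so the depth is the number of divisions: log_5(15625) = 6

The recursion tree depth is log_5(15625) = 6. At each level, the problem size is divided by 5, so it takes 6 divisions to reduce to a base case of size 1. The algorithm makes 5 recursive calls at each level.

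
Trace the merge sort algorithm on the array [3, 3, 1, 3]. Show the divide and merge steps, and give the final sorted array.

Merge sort trace:

Split: [3, 3, 1, 3] -> [3, 3] and [1, 3]
  Split: [3, 3] -> [3] and [3]
  Merge: [3] + [3] -> [3, 3]
  Split: [1, 3] -> [1] and [3]
  Merge: [1] + [3] -> [1, 3]
Merge: [3, 3] + [1, 3] -> [1, 3, 3, 3]

Final sorted array: [1, 3, 3, 3]

The merge sort proceeds by recursively splitting the array and merging sorted halves.
After all merges, the sorted array is [1, 3, 3, 3].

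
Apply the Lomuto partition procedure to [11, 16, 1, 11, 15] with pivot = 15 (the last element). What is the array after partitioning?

Lomuto partition with pivot = 15:

Initial array: [11, 16, 1, 11, 15]

arr[0]=11 <= 15: swap with position 0, array becomes [11, 16, 1, 11, 15]
arr[1]=16 > 15: no swap
arr[2]=1 <= 15: swap with position 1, array becomes [11, 1, 16, 11, 15]
arr[3]=11 <= 15: swap with position 2, array becomes [11, 1, 11, 16, 15]

Place pivot at position 3: [11, 1, 11, 15, 16]
Pivot position: 3

After partitioning with pivot 15, the array becomes [11, 1, 11, 15, 16]. The pivot is placed at index 3. All elements to the left of the pivot are <= 15, and all elements to the right are > 15.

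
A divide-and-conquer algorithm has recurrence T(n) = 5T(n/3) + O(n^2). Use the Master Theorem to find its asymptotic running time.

Master Theorem for T(n) = 5T(n/3) + O(n^2):

a = 5, b = 3, c = 2
log_b(a) = log_3(5) = 1.4650

Case 3: c = 2 > log_3(5) = 1.4650
T(n) = O(n^2) = O(n^2)

For T(n) = 5T(n/3) + O(n^2): log_3(5) = 1.4650. This is Case 3 of the Master Theorem (c > log_b(a), work dominated by root), giving O(n^2).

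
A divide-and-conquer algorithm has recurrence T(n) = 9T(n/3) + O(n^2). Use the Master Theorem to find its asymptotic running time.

Master Theorem for T(n) = 9T(n/3) + O(n^2):

a = 9, b = 3, c = 2
log_b(a) = log_3(9) = 2.0000

Case 2: c = 2 = log_3(9) = 2.0000
T(n) = O(n^2 log n) = O(n^2 log n)

For T(n) = 9T(n/3) + O(n^2): log_3(9) = 2.0000. This is Case 2 of the Master Theorem (c = log_b(a), equal work at all levels), giving O(n^2 log n).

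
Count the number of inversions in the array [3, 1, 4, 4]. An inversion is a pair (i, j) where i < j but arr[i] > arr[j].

Finding inversions in [3, 1, 4, 4]:

(0, 1): arr[0]=3 > arr[1]=1

Total inversions: 1

The array has 1 inversion(s): (0,1). Each pair (i,j) satisfies i < j and arr[i] > arr[j].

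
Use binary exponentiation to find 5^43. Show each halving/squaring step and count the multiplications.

Computing 5^43 by squaring (build up from 5^1; each line after the first costs one multiplication):

5^1 = 5
5^2 = (5^1)^2 = 5^2 = 25
5^4 = (5^2)^2 = 25^2 = 625
5^5 = 5 * 5^4 = 5 * 625 = 3125
5^10 = (5^5)^2 = 3125^2 = 9765625
5^20 = (5^10)^2 = 9765625^2 = 95367431640625
5^21 = 5 * 5^20 = 5 * 95367431640625 = 476837158203125
5^42 = (5^21)^2 = 476837158203125^2 = 227373675443232059478759765625
5^43 = 5 * 5^42 = 5 * 227373675443232059478759765625 = 1136868377216160297393798828125

Result: 1136868377216160297393798828125
Multiplications needed: 8 (8 lines after 5^1)

5^43 = 1136868377216160297393798828125. Using exponentiation by squaring, this requires 8 multiplications. The key idea: if the exponent is even, square the half-power; if odd, multiply by the base once.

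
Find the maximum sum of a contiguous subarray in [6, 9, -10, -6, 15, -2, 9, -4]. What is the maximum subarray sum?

Using Kadane's algorithm on [6, 9, -10, -6, 15, -2, 9, -4]:

Scanning through the array:
Position 1 (value 9): max_ending_here = 15, max_so_far = 15
Position 2 (value -10): max_ending_here = 5, max_so_far = 15
Position 3 (value -6): max_ending_here = -1, max_so_far = 15
Position 4 (value 15): max_ending_here = 15, max_so_far = 15
Position 5 (value -2): max_ending_here = 13, max_so_far = 15
Position 6 (value 9): max_ending_here = 22, max_so_far = 22
Position 7 (value -4): max_ending_here = 18, max_so_far = 22

Maximum subarray: [15, -2, 9]
Maximum sum: 22

The maximum subarray is [15, -2, 9] with sum 22. This subarray runs from index 4 to index 6.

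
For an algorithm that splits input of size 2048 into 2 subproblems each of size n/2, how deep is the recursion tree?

For divide and conquer with division factor 2:

Problem sizes at each level:
Level 0: 2048
Level 1: 1024
Level 2: 512
Level 3: 256
Level 4: 128
Level 5: 64
Level 6: 32
Level 7: 16
Level 8: 8
Level 9: 4
Level 10: 2
Level 11: 1

The root is level 0 and the size-1 base case is level 11 (the tree spans levels 0 through 11, i.e. 12 levels counting the root), so the depth is the number of divisions: log_2(2048) = 11

The recursion tree depth is log_2(2048) = 11. At each level, the problem size is divided by 2, so it takes 11 divisions to reduce to a base case of size 1. The algorithm makes 2 recursive calls at each level.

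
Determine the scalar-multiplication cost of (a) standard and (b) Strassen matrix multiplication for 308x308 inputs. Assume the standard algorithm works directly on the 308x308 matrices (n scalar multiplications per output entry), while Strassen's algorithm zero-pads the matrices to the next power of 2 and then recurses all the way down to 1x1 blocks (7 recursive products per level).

Matrix multiplication for 308x308 matrices:

Strassen's algorithm requires power-of-2 dimensions. Pad 308x308 to 512x512 (next power of 2).

Standard algorithm: 308^3 = 29218112 multiplications
Strassen's algorithm: 7^(log2(512)) = 7^9 = 40353607 multiplications
Difference: 29218112 - 40353607 = -11135495 (Strassen uses MORE here due to padding overhead — for small or just-over-power-of-2 n, padding can outweigh the per-level savings)

Standard: 29218112 multiplications (308^3). Strassen: 40353607 multiplications (7^9, after padding to 512x512). Strassen reduces 8 recursive multiplications to 7 at each level.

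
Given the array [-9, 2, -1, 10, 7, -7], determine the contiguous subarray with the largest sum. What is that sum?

Using Kadane's algorithm on [-9, 2, -1, 10, 7, -7]:

Scanning through the array:
Position 1 (value 2): max_ending_here = 2, max_so_far = 2
Position 2 (value -1): max_ending_here = 1, max_so_far = 2
Position 3 (value 10): max_ending_here = 11, max_so_far = 11
Position 4 (value 7): max_ending_here = 18, max_so_far = 18
Position 5 (value -7): max_ending_here = 11, max_so_far = 18

Maximum subarray: [2, -1, 10, 7]
Maximum sum: 18

The maximum subarray is [2, -1, 10, 7] with sum 18. This subarray runs from index 1 to index 4.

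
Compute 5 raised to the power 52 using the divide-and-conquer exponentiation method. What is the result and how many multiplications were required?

Computing 5^52 by squaring (build up from 5^1; each line after the first costs one multiplication):

5^1 = 5
5^2 = (5^1)^2 = 5^2 = 25
5^3 = 5 * 5^2 = 5 * 25 = 125
5^6 = (5^3)^2 = 125^2 = 15625
5^12 = (5^6)^2 = 15625^2 = 244140625
5^13 = 5 * 5^12 = 5 * 244140625 = 1220703125
5^26 = (5^13)^2 = 1220703125^2 = 1490116119384765625
5^52 = (5^26)^2 = 1490116119384765625^2 = 2220446049250313080847263336181640625

Result: 2220446049250313080847263336181640625
Multiplications needed: 7 (7 lines after 5^1)

5^52 = 2220446049250313080847263336181640625. Using exponentiation by squaring, this requires 7 multiplications. The key idea: if the exponent is even, square the half-power; if odd, multiply by the base once.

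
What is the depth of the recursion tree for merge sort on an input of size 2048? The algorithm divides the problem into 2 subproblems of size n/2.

For divide and conquer with division factor 2:

Problem sizes at each level:
Level 0: 2048
Level 1: 1024
Level 2: 512
Level 3: 256
Level 4: 128
Level 5: 64
Level 6: 32
Level 7: 16
Level 8: 8
Level 9: 4
Level 10: 2
Level 11: 1

The root is level 0 and the size-1 base case is level 11 (the tree spans levels 0 through 11, i.e. 12 levels counting the root), so the depth is the number of divisions: log_2(2048) = 11

The recursion tree depth is log_2(2048) = 11. At each level, the problem size is divided by 2, so it takes 11 divisions to reduce to a base case of size 1. The algorithm makes 2 recursive calls at each level.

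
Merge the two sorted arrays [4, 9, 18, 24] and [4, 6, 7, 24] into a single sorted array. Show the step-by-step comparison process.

Merging process:

Compare 4 vs 4: take 4 from left. Merged: [4]
Compare 9 vs 4: take 4 from right. Merged: [4, 4]
Compare 9 vs 6: take 6 from right. Merged: [4, 4, 6]
Compare 9 vs 7: take 7 from right. Merged: [4, 4, 6, 7]
Compare 9 vs 24: take 9 from left. Merged: [4, 4, 6, 7, 9]
Compare 18 vs 24: take 18 from left. Merged: [4, 4, 6, 7, 9, 18]
Compare 24 vs 24: take 24 from left. Merged: [4, 4, 6, 7, 9, 18, 24]
Append remaining from right: [24]. Merged: [4, 4, 6, 7, 9, 18, 24, 24]

Final merged array: [4, 4, 6, 7, 9, 18, 24, 24]
Total comparisons: 7

The merged array is [4, 4, 6, 7, 9, 18, 24, 24], requiring 7 comparisons. The merge step runs in O(n) time where n is the total number of elements.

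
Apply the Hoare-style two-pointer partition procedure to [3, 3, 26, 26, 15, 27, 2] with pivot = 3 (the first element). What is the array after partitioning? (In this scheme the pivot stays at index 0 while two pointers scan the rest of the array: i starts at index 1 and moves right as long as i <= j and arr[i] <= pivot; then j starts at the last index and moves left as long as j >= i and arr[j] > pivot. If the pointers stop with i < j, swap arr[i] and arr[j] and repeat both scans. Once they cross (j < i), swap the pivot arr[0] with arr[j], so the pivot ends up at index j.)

Hoare-style two-pointer partition with pivot = 3:

Initial array: [3, 3, 26, 26, 15, 27, 2]

Pointers start at i = 1, j = 6.
i stops at index 2 (arr[2]=26 > 3), j stops at index 6 (arr[6]=2 <= 3): swap arr[2] and arr[6], array becomes [3, 3, 2, 26, 15, 27, 26]
i ends at 3, j ends at 2: the pointers have crossed (j < i), so scanning stops.

Swap pivot arr[0] with arr[2] to place pivot at position 2: [2, 3, 3, 26, 15, 27, 26]
Pivot position: 2

After partitioning with pivot 3, the array becomes [2, 3, 3, 26, 15, 27, 26]. The pivot is placed at index 2. All elements to the left of the pivot are <= 3, and all elements to the right are > 3.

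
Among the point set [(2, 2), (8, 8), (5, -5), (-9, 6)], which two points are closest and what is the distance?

Computing all pairwise distances among 4 points:

d((2, 2), (8, 8)) = 8.4853
d((2, 2), (5, -5)) = 7.6158 <-- minimum
d((2, 2), (-9, 6)) = 11.7047
d((8, 8), (5, -5)) = 13.3417
d((8, 8), (-9, 6)) = 17.1172
d((5, -5), (-9, 6)) = 17.8045

Closest pair: (2, 2) and (5, -5) with distance 7.6158

The closest pair is (2, 2) and (5, -5) with Euclidean distance 7.6158. For 4 points, brute-force pairwise comparison is shown above. For large n, the divide-and-conquer algorithm (sort by x, recurse on halves, check the dividing strip) achieves O(n log n).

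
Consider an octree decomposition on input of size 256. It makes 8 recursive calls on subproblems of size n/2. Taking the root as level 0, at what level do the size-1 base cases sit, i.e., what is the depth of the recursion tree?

For divide and conquer with division factor 2:

Problem sizes at each level:
Level 0: 256
Level 1: 128
Level 2: 64
Level 3: 32
Level 4: 16
Level 5: 8
Level 6: 4
Level 7: 2
Level 8: 1

The root is level 0 and the size-1 base case is level 8 (the tree spans levels 0 through 8, i.e. 9 levels counting the root), so the depth is the number of divisions: log_2(256) = 8

The recursion tree depth is log_2(256) = 8. At each level, the problem size is divided by 2, so it takes 8 divisions to reduce to a base case of size 1. The algorithm makes 8 recursive calls at each level.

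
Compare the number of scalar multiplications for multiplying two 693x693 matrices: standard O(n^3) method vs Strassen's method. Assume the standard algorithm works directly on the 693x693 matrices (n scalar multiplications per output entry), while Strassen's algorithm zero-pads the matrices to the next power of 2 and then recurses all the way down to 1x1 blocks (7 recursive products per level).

Matrix multiplication for 693x693 matrices:

Strassen's algorithm requires power-of-2 dimensions. Pad 693x693 to 1024x1024 (next power of 2).

Standard algorithm: 693^3 = 332812557 multiplications
Strassen's algorithm: 7^(log2(1024)) = 7^10 = 282475249 multiplications
Savings: 332812557 - 282475249 = 50337308 multiplications

Standard: 332812557 multiplications (693^3). Strassen: 282475249 multiplications (7^10, after padding to 1024x1024). Strassen reduces 8 recursive multiplications to 7 at each level.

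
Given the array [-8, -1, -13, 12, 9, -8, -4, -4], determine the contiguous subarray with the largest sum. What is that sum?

Using Kadane's algorithm on [-8, -1, -13, 12, 9, -8, -4, -4]:

Scanning through the array:
Position 1 (value -1): max_ending_here = -1, max_so_far = -1
Position 2 (value -13): max_ending_here = -13, max_so_far = -1
Position 3 (value 12): max_ending_here = 12, max_so_far = 12
Position 4 (value 9): max_ending_here = 21, max_so_far = 21
Position 5 (value -8): max_ending_here = 13, max_so_far = 21
Position 6 (value -4): max_ending_here = 9, max_so_far = 21
Position 7 (value -4): max_ending_here = 5, max_so_far = 21

Maximum subarray: [12, 9]
Maximum sum: 21

The maximum subarray is [12, 9] with sum 21. This subarray runs from index 3 to index 4.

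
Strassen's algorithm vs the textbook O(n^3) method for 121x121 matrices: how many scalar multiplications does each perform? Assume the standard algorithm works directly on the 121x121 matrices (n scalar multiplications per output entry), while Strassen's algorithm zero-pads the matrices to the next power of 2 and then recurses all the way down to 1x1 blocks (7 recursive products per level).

Matrix multiplication for 121x121 matrices:

Strassen's algorithm requires power-of-2 dimensions. Pad 121x121 to 128x128 (next power of 2).

Standard algorithm: 121^3 = 1771561 multiplications
Strassen's algorithm: 7^(log2(128)) = 7^7 = 823543 multiplications
Savings: 1771561 - 823543 = 948018 multiplications

Standard: 1771561 multiplications (121^3). Strassen: 823543 multiplications (7^7, after padding to 128x128). Strassen reduces 8 recursive multiplications to 7 at each level.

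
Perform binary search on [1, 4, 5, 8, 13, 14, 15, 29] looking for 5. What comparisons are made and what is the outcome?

Binary search for 5 in [1, 4, 5, 8, 13, 14, 15, 29]:

lo=0, hi=7, mid=3, arr[mid]=8 -> 8 > 5, search left half
lo=0, hi=2, mid=1, arr[mid]=4 -> 4 < 5, search right half
lo=2, hi=2, mid=2, arr[mid]=5 -> Found target at index 2!

Binary search finds 5 at index 2 after 3 comparisons. The search repeatedly halves the search space by comparing with the middle element.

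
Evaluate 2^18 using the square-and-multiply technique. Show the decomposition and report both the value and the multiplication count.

Computing 2^18 by squaring (build up from 2^1; each line after the first costs one multiplication):

2^1 = 2
2^2 = (2^1)^2 = 2^2 = 4
2^4 = (2^2)^2 = 4^2 = 16
2^8 = (2^4)^2 = 16^2 = 256
2^9 = 2 * 2^8 = 2 * 256 = 512
2^18 = (2^9)^2 = 512^2 = 262144

Result: 262144
Multiplications needed: 5 (5 lines after 2^1)

2^18 = 262144. Using exponentiation by squaring, this requires 5 multiplications. The key idea: if the exponent is even, square the half-power; if odd, multiply by the base once.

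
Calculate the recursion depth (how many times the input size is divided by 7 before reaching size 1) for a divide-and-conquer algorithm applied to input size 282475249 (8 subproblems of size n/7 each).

For divide and conquer with division factor 7:

Problem sizes at each level:
Level 0: 282475249
Level 1: 40353607
Level 2: 5764801
Level 3: 823543
Level 4: 117649
Level 5: 16807
Level 6: 2401
Level 7: 343
Level 8: 49
Level 9: 7
Level 10: 1

The root is level 0 and the size-1 base case is level 10 (the tree spans levels 0 through 10, i.e. 11 levels counting the root), so the depth is the number of divisions: log_7(282475249) = 10

The recursion tree depth is log_7(282475249) = 10. At each level, the problem size is divided by 7, so it takes 10 divisions to reduce to a base case of size 1. The algorithm makes 8 recursive calls at each level.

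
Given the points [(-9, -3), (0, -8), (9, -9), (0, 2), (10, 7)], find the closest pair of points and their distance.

Computing all pairwise distances among 5 points:

d((-9, -3), (0, -8)) = 10.2956
d((-9, -3), (9, -9)) = 18.9737
d((-9, -3), (0, 2)) = 10.2956
d((-9, -3), (10, 7)) = 21.4709
d((0, -8), (9, -9)) = 9.0554 <-- minimum
d((0, -8), (0, 2)) = 10.0
d((0, -8), (10, 7)) = 18.0278
d((9, -9), (0, 2)) = 14.2127
d((9, -9), (10, 7)) = 16.0312
d((0, 2), (10, 7)) = 11.1803

Closest pair: (0, -8) and (9, -9) with distance 9.0554

The closest pair is (0, -8) and (9, -9) with Euclidean distance 9.0554. For 5 points, brute-force pairwise comparison is shown above. For large n, the divide-and-conquer algorithm (sort by x, recurse on halves, check the dividing strip) achieves O(n log n).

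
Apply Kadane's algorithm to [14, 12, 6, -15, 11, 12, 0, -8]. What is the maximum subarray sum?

Using Kadane's algorithm on [14, 12, 6, -15, 11, 12, 0, -8]:

Scanning through the array:
Position 1 (value 12): max_ending_here = 26, max_so_far = 26
Position 2 (value 6): max_ending_here = 32, max_so_far = 32
Position 3 (value -15): max_ending_here = 17, max_so_far = 32
Position 4 (value 11): max_ending_here = 28, max_so_far = 32
Position 5 (value 12): max_ending_here = 40, max_so_far = 40
Position 6 (value 0): max_ending_here = 40, max_so_far = 40
Position 7 (value -8): max_ending_here = 32, max_so_far = 40

Maximum subarray: [14, 12, 6, -15, 11, 12]
Maximum sum: 40

The maximum subarray is [14, 12, 6, -15, 11, 12] with sum 40. This subarray runs from index 0 to index 5.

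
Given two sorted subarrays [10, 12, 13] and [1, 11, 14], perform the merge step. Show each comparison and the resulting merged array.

Merging process:

Compare 10 vs 1: take 1 from right. Merged: [1]
Compare 10 vs 11: take 10 from left. Merged: [1, 10]
Compare 12 vs 11: take 11 from right. Merged: [1, 10, 11]
Compare 12 vs 14: take 12 from left. Merged: [1, 10, 11, 12]
Compare 13 vs 14: take 13 from left. Merged: [1, 10, 11, 12, 13]
Append remaining from right: [14]. Merged: [1, 10, 11, 12, 13, 14]

Final merged array: [1, 10, 11, 12, 13, 14]
Total comparisons: 5

The merged array is [1, 10, 11, 12, 13, 14], requiring 5 comparisons. The merge step runs in O(n) time where n is the total number of elements.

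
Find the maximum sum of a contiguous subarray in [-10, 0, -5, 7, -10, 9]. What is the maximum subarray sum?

Using Kadane's algorithm on [-10, 0, -5, 7, -10, 9]:

Scanning through the array:
Position 1 (value 0): max_ending_here = 0, max_so_far = 0
Position 2 (value -5): max_ending_here = -5, max_so_far = 0
Position 3 (value 7): max_ending_here = 7, max_so_far = 7
Position 4 (value -10): max_ending_here = -3, max_so_far = 7
Position 5 (value 9): max_ending_here = 9, max_so_far = 9

Maximum subarray: [9]
Maximum sum: 9

The maximum subarray is [9] with sum 9. This subarray runs from index 5 to index 5.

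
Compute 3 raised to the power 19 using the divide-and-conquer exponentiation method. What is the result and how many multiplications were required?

Computing 3^19 by squaring (build up from 3^1; each line after the first costs one multiplication):

3^1 = 3
3^2 = (3^1)^2 = 3^2 = 9
3^4 = (3^2)^2 = 9^2 = 81
3^8 = (3^4)^2 = 81^2 = 6561
3^9 = 3 * 3^8 = 3 * 6561 = 19683
3^18 = (3^9)^2 = 19683^2 = 387420489
3^19 = 3 * 3^18 = 3 * 387420489 = 1162261467

Result: 1162261467
Multiplications needed: 6 (6 lines after 3^1)

3^19 = 1162261467. Using exponentiation by squaring, this requires 6 multiplications. The key idea: if the exponent is even, square the half-power; if odd, multiply by the base once.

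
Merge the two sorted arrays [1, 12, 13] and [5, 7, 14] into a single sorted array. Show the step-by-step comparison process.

Merging process:

Compare 1 vs 5: take 1 from left. Merged: [1]
Compare 12 vs 5: take 5 from right. Merged: [1, 5]
Compare 12 vs 7: take 7 from right. Merged: [1, 5, 7]
Compare 12 vs 14: take 12 from left. Merged: [1, 5, 7, 12]
Compare 13 vs 14: take 13 from left. Merged: [1, 5, 7, 12, 13]
Append remaining from right: [14]. Merged: [1, 5, 7, 12, 13, 14]

Final merged array: [1, 5, 7, 12, 13, 14]
Total comparisons: 5

The merged array is [1, 5, 7, 12, 13, 14], requiring 5 comparisons. The merge step runs in O(n) time where n is the total number of elements.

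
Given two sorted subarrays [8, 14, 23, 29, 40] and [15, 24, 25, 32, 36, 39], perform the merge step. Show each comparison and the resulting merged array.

Merging process:

Compare 8 vs 15: take 8 from left. Merged: [8]
Compare 14 vs 15: take 14 from left. Merged: [8, 14]
Compare 23 vs 15: take 15 from right. Merged: [8, 14, 15]
Compare 23 vs 24: take 23 from left. Merged: [8, 14, 15, 23]
Compare 29 vs 24: take 24 from right. Merged: [8, 14, 15, 23, 24]
Compare 29 vs 25: take 25 from right. Merged: [8, 14, 15, 23, 24, 25]
Compare 29 vs 32: take 29 from left. Merged: [8, 14, 15, 23, 24, 25, 29]
Compare 40 vs 32: take 32 from right. Merged: [8, 14, 15, 23, 24, 25, 29, 32]
Compare 40 vs 36: take 36 from right. Merged: [8, 14, 15, 23, 24, 25, 29, 32, 36]
Compare 40 vs 39: take 39 from right. Merged: [8, 14, 15, 23, 24, 25, 29, 32, 36, 39]
Append remaining from left: [40]. Merged: [8, 14, 15, 23, 24, 25, 29, 32, 36, 39, 40]

Final merged array: [8, 14, 15, 23, 24, 25, 29, 32, 36, 39, 40]
Total comparisons: 10

The merged array is [8, 14, 15, 23, 24, 25, 29, 32, 36, 39, 40], requiring 10 comparisons. The merge step runs in O(n) time where n is the total number of elements.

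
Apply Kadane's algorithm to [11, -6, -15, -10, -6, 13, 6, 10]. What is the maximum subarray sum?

Using Kadane's algorithm on [11, -6, -15, -10, -6, 13, 6, 10]:

Scanning through the array:
Position 1 (value -6): max_ending_here = 5, max_so_far = 11
Position 2 (value -15): max_ending_here = -10, max_so_far = 11
Position 3 (value -10): max_ending_here = -10, max_so_far = 11
Position 4 (value -6): max_ending_here = -6, max_so_far = 11
Position 5 (value 13): max_ending_here = 13, max_so_far = 13
Position 6 (value 6): max_ending_here = 19, max_so_far = 19
Position 7 (value 10): max_ending_here = 29, max_so_far = 29

Maximum subarray: [13, 6, 10]
Maximum sum: 29

The maximum subarray is [13, 6, 10] with sum 29. This subarray runs from index 5 to index 7.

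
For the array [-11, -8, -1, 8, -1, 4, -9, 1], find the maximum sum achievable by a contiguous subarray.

Using Kadane's algorithm on [-11, -8, -1, 8, -1, 4, -9, 1]:

Scanning through the array:
Position 1 (value -8): max_ending_here = -8, max_so_far = -8
Position 2 (value -1): max_ending_here = -1, max_so_far = -1
Position 3 (value 8): max_ending_here = 8, max_so_far = 8
Position 4 (value -1): max_ending_here = 7, max_so_far = 8
Position 5 (value 4): max_ending_here = 11, max_so_far = 11
Position 6 (value -9): max_ending_here = 2, max_so_far = 11
Position 7 (value 1): max_ending_here = 3, max_so_far = 11

Maximum subarray: [8, -1, 4]
Maximum sum: 11

The maximum subarray is [8, -1, 4] with sum 11. This subarray runs from index 3 to index 5.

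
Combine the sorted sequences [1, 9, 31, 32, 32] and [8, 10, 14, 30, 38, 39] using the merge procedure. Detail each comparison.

Merging process:

Compare 1 vs 8: take 1 from left. Merged: [1]
Compare 9 vs 8: take 8 from right. Merged: [1, 8]
Compare 9 vs 10: take 9 from left. Merged: [1, 8, 9]
Compare 31 vs 10: take 10 from right. Merged: [1, 8, 9, 10]
Compare 31 vs 14: take 14 from right. Merged: [1, 8, 9, 10, 14]
Compare 31 vs 30: take 30 from right. Merged: [1, 8, 9, 10, 14, 30]
Compare 31 vs 38: take 31 from left. Merged: [1, 8, 9, 10, 14, 30, 31]
Compare 32 vs 38: take 32 from left. Merged: [1, 8, 9, 10, 14, 30, 31, 32]
Compare 32 vs 38: take 32 from left. Merged: [1, 8, 9, 10, 14, 30, 31, 32, 32]
Append remaining from right: [38, 39]. Merged: [1, 8, 9, 10, 14, 30, 31, 32, 32, 38, 39]

Final merged array: [1, 8, 9, 10, 14, 30, 31, 32, 32, 38, 39]
Total comparisons: 9

The merged array is [1, 8, 9, 10, 14, 30, 31, 32, 32, 38, 39], requiring 9 comparisons. The merge step runs in O(n) time where n is the total number of elements.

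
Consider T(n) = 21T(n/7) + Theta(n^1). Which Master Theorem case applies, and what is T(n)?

Master Theorem for T(n) = 21T(n/7) + O(n^1):

a = 21, b = 7, c = 1
log_b(a) = log_7(21) = 1.5646

Case 1: c = 1 < log_7(21) = 1.5646
T(n) = O(n^(log_7 21))

For T(n) = 21T(n/7) + O(n^1): log_7(21) = 1.5646. This is Case 1 of the Master Theorem (c < log_b(a), work dominated by leaves), giving O(n^(log_7 21)).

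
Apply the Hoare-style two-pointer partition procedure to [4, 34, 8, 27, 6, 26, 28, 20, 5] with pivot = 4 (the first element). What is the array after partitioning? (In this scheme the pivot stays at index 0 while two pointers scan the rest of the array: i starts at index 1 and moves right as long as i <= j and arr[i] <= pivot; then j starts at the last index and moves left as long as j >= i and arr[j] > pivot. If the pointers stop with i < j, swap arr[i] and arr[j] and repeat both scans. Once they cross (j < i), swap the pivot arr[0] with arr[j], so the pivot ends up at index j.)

Hoare-style two-pointer partition with pivot = 4:

Initial array: [4, 34, 8, 27, 6, 26, 28, 20, 5]

Pointers start at i = 1, j = 8.
i ends at 1, j ends at 0: the pointers have crossed (j < i), so scanning stops.

j = 0, so swapping arr[0] with arr[j] leaves the pivot at position 0: [4, 34, 8, 27, 6, 26, 28, 20, 5]
Pivot position: 0

After partitioning with pivot 4, the array becomes [4, 34, 8, 27, 6, 26, 28, 20, 5]. The pivot is placed at index 0. All elements to the left of the pivot are <= 4, and all elements to the right are > 4.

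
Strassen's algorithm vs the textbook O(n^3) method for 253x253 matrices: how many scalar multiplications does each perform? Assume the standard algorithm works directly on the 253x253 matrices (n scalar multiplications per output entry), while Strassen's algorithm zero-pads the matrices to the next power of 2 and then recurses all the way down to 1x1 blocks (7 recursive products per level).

Matrix multiplication for 253x253 matrices:

Strassen's algorithm requires power-of-2 dimensions. Pad 253x253 to 256x256 (next power of 2).

Standard algorithm: 253^3 = 16194277 multiplications
Strassen's algorithm: 7^(log2(256)) = 7^8 = 5764801 multiplications
Savings: 16194277 - 5764801 = 10429476 multiplications

Standard: 16194277 multiplications (253^3). Strassen: 5764801 multiplications (7^8, after padding to 256x256). Strassen reduces 8 recursive multiplications to 7 at each level.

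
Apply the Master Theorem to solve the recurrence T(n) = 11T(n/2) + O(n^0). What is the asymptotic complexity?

Master Theorem for T(n) = 11T(n/2) + O(n^0):

a = 11, b = 2, c = 0
log_b(a) = log_2(11) = 3.4594

Case 1: c = 0 < log_2(11) = 3.4594
T(n) = O(n^(log_2 11))

For T(n) = 11T(n/2) + O(n^0): log_2(11) = 3.4594. This is Case 1 of the Master Theorem (c < log_b(a), work dominated by leaves), giving O(n^(log_2 11)).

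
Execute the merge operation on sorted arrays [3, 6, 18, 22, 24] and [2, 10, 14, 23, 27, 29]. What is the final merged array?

Merging process:

Compare 3 vs 2: take 2 from right. Merged: [2]
Compare 3 vs 10: take 3 from left. Merged: [2, 3]
Compare 6 vs 10: take 6 from left. Merged: [2, 3, 6]
Compare 18 vs 10: take 10 from right. Merged: [2, 3, 6, 10]
Compare 18 vs 14: take 14 from right. Merged: [2, 3, 6, 10, 14]
Compare 18 vs 23: take 18 from left. Merged: [2, 3, 6, 10, 14, 18]
Compare 22 vs 23: take 22 from left. Merged: [2, 3, 6, 10, 14, 18, 22]
Compare 24 vs 23: take 23 from right. Merged: [2, 3, 6, 10, 14, 18, 22, 23]
Compare 24 vs 27: take 24 from left. Merged: [2, 3, 6, 10, 14, 18, 22, 23, 24]
Append remaining from right: [27, 29]. Merged: [2, 3, 6, 10, 14, 18, 22, 23, 24, 27, 29]

Final merged array: [2, 3, 6, 10, 14, 18, 22, 23, 24, 27, 29]
Total comparisons: 9

The merged array is [2, 3, 6, 10, 14, 18, 22, 23, 24, 27, 29], requiring 9 comparisons. The merge step runs in O(n) time where n is the total number of elements.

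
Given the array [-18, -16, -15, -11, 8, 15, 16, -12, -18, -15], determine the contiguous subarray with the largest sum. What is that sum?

Using Kadane's algorithm on [-18, -16, -15, -11, 8, 15, 16, -12, -18, -15]:

Scanning through the array:
Position 1 (value -16): max_ending_here = -16, max_so_far = -16
Position 2 (value -15): max_ending_here = -15, max_so_far = -15
Position 3 (value -11): max_ending_here = -11, max_so_far = -11
Position 4 (value 8): max_ending_here = 8, max_so_far = 8
Position 5 (value 15): max_ending_here = 23, max_so_far = 23
Position 6 (value 16): max_ending_here = 39, max_so_far = 39
Position 7 (value -12): max_ending_here = 27, max_so_far = 39
Position 8 (value -18): max_ending_here = 9, max_so_far = 39
Position 9 (value -15): max_ending_here = -6, max_so_far = 39

Maximum subarray: [8, 15, 16]
Maximum sum: 39

The maximum subarray is [8, 15, 16] with sum 39. This subarray runs from index 4 to index 6.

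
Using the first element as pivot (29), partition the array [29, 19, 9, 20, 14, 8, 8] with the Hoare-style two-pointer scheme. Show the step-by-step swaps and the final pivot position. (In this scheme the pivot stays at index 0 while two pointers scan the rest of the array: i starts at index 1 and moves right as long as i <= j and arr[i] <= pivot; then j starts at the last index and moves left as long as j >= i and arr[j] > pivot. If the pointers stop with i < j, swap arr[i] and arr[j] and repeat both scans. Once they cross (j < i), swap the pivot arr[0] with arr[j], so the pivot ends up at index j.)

Hoare-style two-pointer partition with pivot = 29:

Initial array: [29, 19, 9, 20, 14, 8, 8]

Pointers start at i = 1, j = 6.
i ends at 7, j ends at 6: the pointers have crossed (j < i), so scanning stops.

Swap pivot arr[0] with arr[6] to place pivot at position 6: [8, 19, 9, 20, 14, 8, 29]
Pivot position: 6

After partitioning with pivot 29, the array becomes [8, 19, 9, 20, 14, 8, 29]. The pivot is placed at index 6. All elements to the left of the pivot are <= 29, and all elements to the right are > 29.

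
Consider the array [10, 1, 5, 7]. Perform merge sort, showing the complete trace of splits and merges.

Merge sort trace:

Split: [10, 1, 5, 7] -> [10, 1] and [5, 7]
  Split: [10, 1] -> [10] and [1]
  Merge: [10] + [1] -> [1, 10]
  Split: [5, 7] -> [5] and [7]
  Merge: [5] + [7] -> [5, 7]
Merge: [1, 10] + [5, 7] -> [1, 5, 7, 10]

Final sorted array: [1, 5, 7, 10]

The merge sort proceeds by recursively splitting the array and merging sorted halves.
After all merges, the sorted array is [1, 5, 7, 10].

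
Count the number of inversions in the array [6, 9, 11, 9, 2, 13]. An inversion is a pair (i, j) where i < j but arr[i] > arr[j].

Finding inversions in [6, 9, 11, 9, 2, 13]:

(0, 4): arr[0]=6 > arr[4]=2
(1, 4): arr[1]=9 > arr[4]=2
(2, 3): arr[2]=11 > arr[3]=9
(2, 4): arr[2]=11 > arr[4]=2
(3, 4): arr[3]=9 > arr[4]=2

Total inversions: 5

The array has 5 inversion(s): (0,4), (1,4), (2,3), (2,4), (3,4). Each pair (i,j) satisfies i < j and arr[i] > arr[j].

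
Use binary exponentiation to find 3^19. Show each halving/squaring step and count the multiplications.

Computing 3^19 by squaring (build up from 3^1; each line after the first costs one multiplication):

3^1 = 3
3^2 = (3^1)^2 = 3^2 = 9
3^4 = (3^2)^2 = 9^2 = 81
3^8 = (3^4)^2 = 81^2 = 6561
3^9 = 3 * 3^8 = 3 * 6561 = 19683
3^18 = (3^9)^2 = 19683^2 = 387420489
3^19 = 3 * 3^18 = 3 * 387420489 = 1162261467

Result: 1162261467
Multiplications needed: 6 (6 lines after 3^1)

3^19 = 1162261467. Using exponentiation by squaring, this requires 6 multiplications. The key idea: if the exponent is even, square the half-power; if odd, multiply by the base once.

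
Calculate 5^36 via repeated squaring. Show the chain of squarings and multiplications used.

Computing 5^36 by squaring (build up from 5^1; each line after the first costs one multiplication):

5^1 = 5
5^2 = (5^1)^2 = 5^2 = 25
5^4 = (5^2)^2 = 25^2 = 625
5^8 = (5^4)^2 = 625^2 = 390625
5^9 = 5 * 5^8 = 5 * 390625 = 1953125
5^18 = (5^9)^2 = 1953125^2 = 3814697265625
5^36 = (5^18)^2 = 3814697265625^2 = 14551915228366851806640625

Result: 14551915228366851806640625
Multiplications needed: 6 (6 lines after 5^1)

5^36 = 14551915228366851806640625. Using exponentiation by squaring, this requires 6 multiplications. The key idea: if the exponent is even, square the half-power; if odd, multiply by the base once.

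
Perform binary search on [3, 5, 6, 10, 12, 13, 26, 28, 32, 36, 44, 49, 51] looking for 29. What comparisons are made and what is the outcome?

Binary search for 29 in [3, 5, 6, 10, 12, 13, 26, 28, 32, 36, 44, 49, 51]:

lo=0, hi=12, mid=6, arr[mid]=26 -> 26 < 29, search right half
lo=7, hi=12, mid=9, arr[mid]=36 -> 36 > 29, search left half
lo=7, hi=8, mid=7, arr[mid]=28 -> 28 < 29, search right half
lo=8, hi=8, mid=8, arr[mid]=32 -> 32 > 29, search left half
lo=8 > hi=7, target 29 not found

Binary search determines that 29 is not in the array after 4 comparisons. The search space was exhausted without finding the target.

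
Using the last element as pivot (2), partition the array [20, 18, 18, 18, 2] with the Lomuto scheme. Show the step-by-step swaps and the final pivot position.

Lomuto partition with pivot = 2:

Initial array: [20, 18, 18, 18, 2]

arr[0]=20 > 2: no swap
arr[1]=18 > 2: no swap
arr[2]=18 > 2: no swap
arr[3]=18 > 2: no swap

Place pivot at position 0: [2, 18, 18, 18, 20]
Pivot position: 0

After partitioning with pivot 2, the array becomes [2, 18, 18, 18, 20]. The pivot is placed at index 0. All elements to the left of the pivot are <= 2, and all elements to the right are > 2.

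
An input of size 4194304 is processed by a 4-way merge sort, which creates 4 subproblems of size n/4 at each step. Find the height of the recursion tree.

For divide and conquer with division factor 4:

Problem sizes at each level:
Level 0: 4194304
Level 1: 1048576
Level 2: 262144
Level 3: 65536
Level 4: 16384
Level 5: 4096
Level 6: 1024
Level 7: 256
Level 8: 64
Level 9: 16
Level 10: 4
Level 11: 1

The root is level 0 and the size-1 base case is level 11 (the tree spans levels 0 through 11, i.e. 12 levels counting the root), so the depth is the number of divisions: log_4(4194304) = 11

The recursion tree depth is log_4(4194304) = 11. At each level, the problem size is divided by 4, so it takes 11 divisions to reduce to a base case of size 1. The algorithm makes 4 recursive calls at each level.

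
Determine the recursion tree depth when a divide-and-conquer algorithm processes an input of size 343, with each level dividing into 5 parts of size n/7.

For divide and conquer with division factor 7:

Problem sizes at each level:
Level 0: 343
Level 1: 49
Level 2: 7
Level 3: 1

The root is level 0 and the size-1 base case is level 3 (the tree spans levels 0 through 3, i.e. 4 levels counting the root), so the depth is the number of divisions: log_7(343) = 3

The recursion tree depth is log_7(343) = 3. At each level, the problem size is divided by 7, so it takes 3 divisions to reduce to a base case of size 1. The algorithm makes 5 recursive calls at each level.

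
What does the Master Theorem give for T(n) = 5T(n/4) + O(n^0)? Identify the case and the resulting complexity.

Master Theorem for T(n) = 5T(n/4) + O(n^0):

a = 5, b = 4, c = 0
log_b(a) = log_4(5) = 1.1610

Case 1: c = 0 < log_4(5) = 1.1610
T(n) = O(n^(log_4 5))

For T(n) = 5T(n/4) + O(n^0): log_4(5) = 1.1610. This is Case 1 of the Master Theorem (c < log_b(a), work dominated by leaves), giving O(n^(log_4 5)).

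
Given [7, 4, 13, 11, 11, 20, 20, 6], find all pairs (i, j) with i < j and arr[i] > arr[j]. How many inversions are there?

Finding inversions in [7, 4, 13, 11, 11, 20, 20, 6]:

(0, 1): arr[0]=7 > arr[1]=4
(0, 7): arr[0]=7 > arr[7]=6
(2, 3): arr[2]=13 > arr[3]=11
(2, 4): arr[2]=13 > arr[4]=11
(2, 7): arr[2]=13 > arr[7]=6
(3, 7): arr[3]=11 > arr[7]=6
(4, 7): arr[4]=11 > arr[7]=6
(5, 7): arr[5]=20 > arr[7]=6
(6, 7): arr[6]=20 > arr[7]=6

Total inversions: 9

The array has 9 inversion(s): (0,1), (0,7), (2,3), (2,4), (2,7), (3,7), (4,7), (5,7), (6,7). Each pair (i,j) satisfies i < j and arr[i] > arr[j].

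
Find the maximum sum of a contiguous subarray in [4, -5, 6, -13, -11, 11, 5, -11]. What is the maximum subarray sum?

Using Kadane's algorithm on [4, -5, 6, -13, -11, 11, 5, -11]:

Scanning through the array:
Position 1 (value -5): max_ending_here = -1, max_so_far = 4
Position 2 (value 6): max_ending_here = 6, max_so_far = 6
Position 3 (value -13): max_ending_here = -7, max_so_far = 6
Position 4 (value -11): max_ending_here = -11, max_so_far = 6
Position 5 (value 11): max_ending_here = 11, max_so_far = 11
Position 6 (value 5): max_ending_here = 16, max_so_far = 16
Position 7 (value -11): max_ending_here = 5, max_so_far = 16

Maximum subarray: [11, 5]
Maximum sum: 16

The maximum subarray is [11, 5] with sum 16. This subarray runs from index 5 to index 6.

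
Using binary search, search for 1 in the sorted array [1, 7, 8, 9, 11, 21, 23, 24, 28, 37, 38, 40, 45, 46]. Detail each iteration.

Binary search for 1 in [1, 7, 8, 9, 11, 21, 23, 24, 28, 37, 38, 40, 45, 46]:

lo=0, hi=13, mid=6, arr[mid]=23 -> 23 > 1, search left half
lo=0, hi=5, mid=2, arr[mid]=8 -> 8 > 1, search left half
lo=0, hi=1, mid=0, arr[mid]=1 -> Found target at index 0!

Binary search finds 1 at index 0 after 3 comparisons. The search repeatedly halves the search space by comparing with the middle element.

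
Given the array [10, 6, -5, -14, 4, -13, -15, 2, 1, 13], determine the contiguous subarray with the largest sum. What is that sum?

Using Kadane's algorithm on [10, 6, -5, -14, 4, -13, -15, 2, 1, 13]:

Scanning through the array:
Position 1 (value 6): max_ending_here = 16, max_so_far = 16
Position 2 (value -5): max_ending_here = 11, max_so_far = 16
Position 3 (value -14): max_ending_here = -3, max_so_far = 16
Position 4 (value 4): max_ending_here = 4, max_so_far = 16
Position 5 (value -13): max_ending_here = -9, max_so_far = 16
Position 6 (value -15): max_ending_here = -15, max_so_far = 16
Position 7 (value 2): max_ending_here = 2, max_so_far = 16
Position 8 (value 1): max_ending_here = 3, max_so_far = 16
Position 9 (value 13): max_ending_here = 16, max_so_far = 16

Maximum subarray: [10, 6]
Maximum sum: 16

The maximum subarray is [10, 6] with sum 16. This subarray runs from index 0 to index 1.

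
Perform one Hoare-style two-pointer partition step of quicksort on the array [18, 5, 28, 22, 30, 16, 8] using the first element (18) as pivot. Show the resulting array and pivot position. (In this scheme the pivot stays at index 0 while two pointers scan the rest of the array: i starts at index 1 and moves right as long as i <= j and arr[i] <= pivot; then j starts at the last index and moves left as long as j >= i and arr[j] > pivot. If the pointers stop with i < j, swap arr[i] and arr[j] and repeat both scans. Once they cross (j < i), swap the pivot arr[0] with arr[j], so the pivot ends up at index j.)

Hoare-style two-pointer partition with pivot = 18:

Initial array: [18, 5, 28, 22, 30, 16, 8]

Pointers start at i = 1, j = 6.
i stops at index 2 (arr[2]=28 > 18), j stops at index 6 (arr[6]=8 <= 18): swap arr[2] and arr[6], array becomes [18, 5, 8, 22, 30, 16, 28]
i stops at index 3 (arr[3]=22 > 18), j stops at index 5 (arr[5]=16 <= 18): swap arr[3] and arr[5], array becomes [18, 5, 8, 16, 30, 22, 28]
i ends at 4, j ends at 3: the pointers have crossed (j < i), so scanning stops.

Swap pivot arr[0] with arr[3] to place pivot at position 3: [16, 5, 8, 18, 30, 22, 28]
Pivot position: 3

After partitioning with pivot 18, the array becomes [16, 5, 8, 18, 30, 22, 28]. The pivot is placed at index 3. All elements to the left of the pivot are <= 18, and all elements to the right are > 18.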